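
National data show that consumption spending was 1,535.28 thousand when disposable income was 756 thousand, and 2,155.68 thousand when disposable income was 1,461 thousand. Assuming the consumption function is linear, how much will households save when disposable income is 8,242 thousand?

S = 119.04

MPC = (2155.68 − 1535.28)/(1461 − 756) = 620.4/705 = 0.88
a = 1535.28 − 0.88(756) = 1535.28 − 665.28 = 870
C = 870 + 0.88(8242) = 8122.96
S = 8242 − 8122.96 = 119.04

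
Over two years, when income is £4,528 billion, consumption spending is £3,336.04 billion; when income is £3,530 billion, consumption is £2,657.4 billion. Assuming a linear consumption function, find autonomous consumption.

MPC = ΔC/ΔY = (3336.04 − 2657.4)/(4528 − 3530) = 678.64/998 = 0.68
a = C − MPC·Y = 2657.4 − 0.68(3530) = 2657.4 − 2400.4 = 257

a = 257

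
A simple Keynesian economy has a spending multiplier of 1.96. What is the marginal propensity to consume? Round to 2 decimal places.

MPC = 0.49

k = 1/(1 − MPC), so 1 − MPC = 1/k = 1/1.96 = 0.5102
MPC = 1 − 0.5102 = 0.49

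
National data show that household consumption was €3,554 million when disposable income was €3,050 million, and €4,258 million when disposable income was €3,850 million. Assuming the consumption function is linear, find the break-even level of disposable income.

Y = 7250

MPC = (4258 − 3554)/(3850 − 3050) = 704/800 = 0.88
a = 3554 − 0.88(3050) = 3554 − 2684 = 870
Break-even: Y = a/(1−MPC) = 870/0.12 = 7250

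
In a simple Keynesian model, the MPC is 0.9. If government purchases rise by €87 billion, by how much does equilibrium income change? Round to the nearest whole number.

The multiplier is 1/(1 − MPC) = 1/0.1.
ΔY = 87/0.1 = 870.00 ≈ 870

ΔY ≈ 870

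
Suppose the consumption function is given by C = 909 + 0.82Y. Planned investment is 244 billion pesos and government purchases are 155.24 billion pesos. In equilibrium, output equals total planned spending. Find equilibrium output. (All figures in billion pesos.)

Y = C + I + G = 909 + 0.82Y + 244 + 155.24
Y − 0.82Y = 1308.24
0.18Y = 1308.24, so Y = 1308.24/0.18 = 7268

Y = 7268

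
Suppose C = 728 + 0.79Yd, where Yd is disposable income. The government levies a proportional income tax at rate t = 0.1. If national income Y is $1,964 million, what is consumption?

C = 2124.404

Yd = (1 − 0.1)(1964) = 0.9(1964) = 1767.6
C = 728 + 0.79(1767.6) = 728 + 1396.404 = 2124.404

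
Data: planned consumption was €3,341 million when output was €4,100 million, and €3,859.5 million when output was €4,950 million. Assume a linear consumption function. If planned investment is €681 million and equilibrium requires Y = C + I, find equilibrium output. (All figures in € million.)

Y = 3900

MPC = (3859.5 − 3341)/(4950 − 4100) = 518.5/850 = 0.61
a = 3341 − 0.61(4100) = 840
Equilibrium: Y = 840 + 0.61Y + 681
0.39Y = 1521, so Y = 1521/0.39 = 3900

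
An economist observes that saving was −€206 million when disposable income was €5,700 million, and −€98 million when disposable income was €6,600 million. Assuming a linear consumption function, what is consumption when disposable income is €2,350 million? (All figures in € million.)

C = 2958

MPS = ΔS/ΔY = (-98 − (-206))/(6600 − 5700) = 108/900 = 0.12
MPC = 1 − MPS = 0.88
Autonomous saving = -206 − 0.12(5700) = -890, so a = 890
C = 890 + 0.88(2350) = 890 + 2068 = 2958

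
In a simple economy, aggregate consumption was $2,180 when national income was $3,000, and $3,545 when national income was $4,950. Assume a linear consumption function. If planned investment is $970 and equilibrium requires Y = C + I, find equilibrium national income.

MPC = (3545 − 2180)/(4950 − 3000) = 1365/1950 = 0.7
a = 2180 − 0.7(3000) = 80
Equilibrium: Y = 80 + 0.7Y + 970
0.3Y = 1050, so Y = 1050/0.3 = 3500

Y = 3500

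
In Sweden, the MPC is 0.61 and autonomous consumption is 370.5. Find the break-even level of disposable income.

At break-even, C = Y: 370.5 + 0.61Y = Y
0.39Y = 370.5, so Y = 370.5/0.39 = 950

Y = 950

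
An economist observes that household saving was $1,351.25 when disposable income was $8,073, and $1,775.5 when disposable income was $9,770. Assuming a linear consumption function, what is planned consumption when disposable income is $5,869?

MPS = ΔS/ΔY = (1775.5 − 1351.25)/(9770 − 8073) = 424.25/1697 = 0.25
MPC = 1 − MPS = 0.75
Autonomous saving = 1351.25 − 0.25(8073) = -667, so a = 667
C = 667 + 0.75(5869) = 667 + 4401.75 = 5068.75

C = 5068.75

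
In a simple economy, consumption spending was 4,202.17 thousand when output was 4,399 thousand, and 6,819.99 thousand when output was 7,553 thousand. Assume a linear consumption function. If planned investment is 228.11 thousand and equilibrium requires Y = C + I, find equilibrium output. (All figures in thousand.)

Y = 4583

MPC = (6819.99 − 4202.17)/(7553 − 4399) = 2617.82/3154 = 0.83
a = 4202.17 − 0.83(4399) = 551
Equilibrium: Y = 551 + 0.83Y + 228.11
0.17Y = 779.11, so Y = 779.11/0.17 = 4583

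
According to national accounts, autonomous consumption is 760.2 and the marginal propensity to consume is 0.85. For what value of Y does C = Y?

Y = 5068

At break-even, C = Y: 760.2 + 0.85Y = Y
0.15Y = 760.2, so Y = 760.2/0.15 = 5068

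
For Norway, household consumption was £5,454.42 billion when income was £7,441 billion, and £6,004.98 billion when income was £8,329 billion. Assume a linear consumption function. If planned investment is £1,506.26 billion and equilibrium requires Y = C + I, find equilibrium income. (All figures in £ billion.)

Y = 6177

MPC = (6004.98 − 5454.42)/(8329 − 7441) = 550.56/888 = 0.62
a = 5454.42 − 0.62(7441) = 841
Equilibrium: Y = 841 + 0.62Y + 1506.26
0.38Y = 2347.26, so Y = 2347.26/0.38 = 6177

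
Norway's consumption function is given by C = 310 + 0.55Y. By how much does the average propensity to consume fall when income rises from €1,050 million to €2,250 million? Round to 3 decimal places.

ΔAPC = 0.157

At Y = 1050: C = 310 + 0.55(1050) = 887.5, APC = 887.5/1050 = 0.8452
At Y = 2250: C = 1547.5, APC = 1547.5/2250 = 0.6878
Fall in APC = 0.8452 − 0.6878 = 0.1574 ≈ 0.157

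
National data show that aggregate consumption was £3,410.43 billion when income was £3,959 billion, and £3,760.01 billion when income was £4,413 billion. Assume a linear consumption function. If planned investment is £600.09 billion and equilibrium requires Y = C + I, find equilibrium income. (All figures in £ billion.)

MPC = (3760.01 − 3410.43)/(4413 − 3959) = 349.58/454 = 0.77
a = 3410.43 − 0.77(3959) = 362
Equilibrium: Y = 362 + 0.77Y + 600.09
0.23Y = 962.09, so Y = 962.09/0.23 = 4183

Y = 4183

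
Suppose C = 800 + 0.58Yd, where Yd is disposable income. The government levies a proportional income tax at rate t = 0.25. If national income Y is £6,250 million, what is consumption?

Yd = (1 − 0.25)(6250) = 0.75(6250) = 4687.5
C = 800 + 0.58(4687.5) = 800 + 2718.75 = 3518.75

C = 3518.75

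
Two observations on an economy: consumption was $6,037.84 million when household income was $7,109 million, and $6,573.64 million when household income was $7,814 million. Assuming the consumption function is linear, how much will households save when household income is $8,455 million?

S = 1394.2

MPC = (6573.64 − 6037.84)/(7814 − 7109) = 535.8/705 = 0.76
a = 6037.84 − 0.76(7109) = 6037.84 − 5402.84 = 635
C = 635 + 0.76(8455) = 7060.8
S = 8455 − 7060.8 = 1394.2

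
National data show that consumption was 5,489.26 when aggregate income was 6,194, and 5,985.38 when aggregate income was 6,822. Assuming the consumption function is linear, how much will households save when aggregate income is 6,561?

S = 781.81

MPC = (5985.38 − 5489.26)/(6822 − 6194) = 496.12/628 = 0.79
a = 5489.26 − 0.79(6194) = 5489.26 − 4893.26 = 596
C = 596 + 0.79(6561) = 5779.19
S = 6561 − 5779.19 = 781.81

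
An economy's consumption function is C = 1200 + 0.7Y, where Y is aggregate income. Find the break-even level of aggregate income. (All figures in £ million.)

At break-even, C = Y: 1200 + 0.7Y = Y
0.3Y = 1200, so Y = 1200/0.3 = 4000

Y = 4000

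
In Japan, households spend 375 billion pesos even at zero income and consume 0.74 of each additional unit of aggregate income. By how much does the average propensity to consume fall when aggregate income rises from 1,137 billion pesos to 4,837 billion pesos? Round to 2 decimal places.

At Y = 1137: C = 375 + 0.74(1137) = 1216.38, APC = 1216.38/1137 = 1.070
At Y = 4837: C = 3954.38, APC = 3954.38/4837 = 0.818
Fall in APC = 1.070 − 0.818 = 0.252 ≈ 0.25

ΔAPC = 0.25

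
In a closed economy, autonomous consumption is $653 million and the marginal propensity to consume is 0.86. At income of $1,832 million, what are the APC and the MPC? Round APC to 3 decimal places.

APC = 1.216; MPC = 0.86

MPC = 0.86 (the slope of the consumption function)
C = 653 + 0.86(1832) = 2228.52, so APC = 2228.52/1832 = 1.216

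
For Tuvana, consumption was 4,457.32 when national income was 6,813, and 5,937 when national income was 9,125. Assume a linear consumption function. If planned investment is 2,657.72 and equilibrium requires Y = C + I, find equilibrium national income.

MPC = (5937 − 4457.32)/(9125 − 6813) = 1479.68/2312 = 0.64
a = 4457.32 − 0.64(6813) = 97
Equilibrium: Y = 97 + 0.64Y + 2657.72
0.36Y = 2754.72, so Y = 2754.72/0.36 = 7652

Y = 7652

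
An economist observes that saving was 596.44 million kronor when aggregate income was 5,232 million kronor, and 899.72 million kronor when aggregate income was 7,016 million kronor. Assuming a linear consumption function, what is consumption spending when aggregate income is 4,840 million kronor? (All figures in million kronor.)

C = 4310.2

MPS = ΔS/ΔY = (899.72 − 596.44)/(7016 − 5232) = 303.28/1784 = 0.17
MPC = 1 − MPS = 0.83
Autonomous saving = 596.44 − 0.17(5232) = -293, so a = 293
C = 293 + 0.83(4840) = 293 + 4017.2 = 4310.2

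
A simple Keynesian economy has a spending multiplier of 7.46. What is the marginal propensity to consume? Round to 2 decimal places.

MPC = 0.87

k = 1/(1 − MPC), so 1 − MPC = 1/k = 1/7.46 = 0.1340
MPC = 1 − 0.1340 = 0.87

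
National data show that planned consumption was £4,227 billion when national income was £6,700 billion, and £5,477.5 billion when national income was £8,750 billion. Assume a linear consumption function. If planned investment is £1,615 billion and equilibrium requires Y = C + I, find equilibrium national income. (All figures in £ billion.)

Y = 4500

MPC = (5477.5 − 4227)/(8750 − 6700) = 1250.5/2050 = 0.61
a = 4227 − 0.61(6700) = 140
Equilibrium: Y = 140 + 0.61Y + 1615
0.39Y = 1755, so Y = 1755/0.39 = 4500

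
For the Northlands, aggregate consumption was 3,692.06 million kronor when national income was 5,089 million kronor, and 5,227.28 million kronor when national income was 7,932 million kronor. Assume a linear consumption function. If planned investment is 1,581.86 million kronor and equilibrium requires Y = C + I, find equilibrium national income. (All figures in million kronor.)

MPC = (5227.28 − 3692.06)/(7932 − 5089) = 1535.22/2843 = 0.54
a = 3692.06 − 0.54(5089) = 944
Equilibrium: Y = 944 + 0.54Y + 1581.86
0.46Y = 2525.86, so Y = 2525.86/0.46 = 5491

Y = 5491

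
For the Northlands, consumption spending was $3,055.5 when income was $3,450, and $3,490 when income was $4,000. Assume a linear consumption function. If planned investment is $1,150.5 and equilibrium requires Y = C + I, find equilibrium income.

Y = 7050

MPC = (3490 − 3055.5)/(4000 − 3450) = 434.5/550 = 0.79
a = 3055.5 − 0.79(3450) = 330
Equilibrium: Y = 330 + 0.79Y + 1150.5
0.21Y = 1480.5, so Y = 1480.5/0.21 = 7050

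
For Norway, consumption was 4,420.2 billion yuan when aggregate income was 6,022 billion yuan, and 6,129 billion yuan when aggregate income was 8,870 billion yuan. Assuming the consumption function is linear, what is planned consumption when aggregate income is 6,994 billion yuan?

C = 5003.4

MPC = (6129 − 4420.2)/(8870 − 6022) = 1708.8/2848 = 0.6
a = 4420.2 − 0.6(6022) = 4420.2 − 3613.2 = 807
C = 807 + 0.6(6994) = 807 + 4196.4 = 5003.4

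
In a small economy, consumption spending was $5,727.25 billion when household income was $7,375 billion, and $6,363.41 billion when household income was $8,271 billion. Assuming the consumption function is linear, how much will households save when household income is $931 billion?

S = -221.01

MPC = (6363.41 − 5727.25)/(8271 − 7375) = 636.16/896 = 0.71
a = 5727.25 − 0.71(7375) = 5727.25 − 5236.25 = 491
C = 491 + 0.71(931) = 1152.01
S = 931 − 1152.01 = -221.01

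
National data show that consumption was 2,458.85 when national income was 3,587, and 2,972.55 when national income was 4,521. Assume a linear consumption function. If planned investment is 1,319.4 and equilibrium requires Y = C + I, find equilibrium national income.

Y = 4012

MPC = (2972.55 − 2458.85)/(4521 − 3587) = 513.7/934 = 0.55
a = 2458.85 − 0.55(3587) = 486
Equilibrium: Y = 486 + 0.55Y + 1319.4
0.45Y = 1805.4, so Y = 1805.4/0.45 = 4012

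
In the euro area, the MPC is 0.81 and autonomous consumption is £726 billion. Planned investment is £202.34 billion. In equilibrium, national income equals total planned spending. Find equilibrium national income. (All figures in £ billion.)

Y = C + I = 726 + 0.81Y + 202.34
Y − 0.81Y = 928.34
0.19Y = 928.34, so Y = 928.34/0.19 = 4886

Y = 4886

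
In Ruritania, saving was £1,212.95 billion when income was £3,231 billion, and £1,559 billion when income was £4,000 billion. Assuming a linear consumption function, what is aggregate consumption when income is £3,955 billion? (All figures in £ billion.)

MPS = ΔS/ΔY = (1559 − 1212.95)/(4000 − 3231) = 346.05/769 = 0.45
MPC = 1 − MPS = 0.55
Autonomous saving = 1212.95 − 0.45(3231) = -241, so a = 241
C = 241 + 0.55(3955) = 241 + 2175.25 = 2416.25

C = 2416.25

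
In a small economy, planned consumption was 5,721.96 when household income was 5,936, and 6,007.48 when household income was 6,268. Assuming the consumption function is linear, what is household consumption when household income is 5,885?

C = 5678.1

MPC = (6007.48 − 5721.96)/(6268 − 5936) = 285.52/332 = 0.86
a = 5721.96 − 0.86(5936) = 5721.96 − 5104.96 = 617
C = 617 + 0.86(5885) = 617 + 5061.1 = 5678.1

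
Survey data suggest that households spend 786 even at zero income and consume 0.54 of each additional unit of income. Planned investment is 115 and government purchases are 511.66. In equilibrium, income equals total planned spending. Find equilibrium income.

Y = C + I + G = 786 + 0.54Y + 115 + 511.66
Y − 0.54Y = 1412.66
0.46Y = 1412.66, so Y = 1412.66/0.46 = 3071

Y = 3071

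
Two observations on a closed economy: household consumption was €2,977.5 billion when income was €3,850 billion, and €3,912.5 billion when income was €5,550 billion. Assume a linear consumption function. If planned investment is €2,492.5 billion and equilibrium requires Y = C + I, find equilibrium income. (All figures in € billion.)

MPC = (3912.5 − 2977.5)/(5550 − 3850) = 935/1700 = 0.55
a = 2977.5 − 0.55(3850) = 860
Equilibrium: Y = 860 + 0.55Y + 2492.5
0.45Y = 3352.5, so Y = 3352.5/0.45 = 7450

Y = 7450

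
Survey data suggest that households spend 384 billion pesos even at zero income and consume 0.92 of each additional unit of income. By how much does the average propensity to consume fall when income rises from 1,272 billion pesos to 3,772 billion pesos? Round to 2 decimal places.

ΔAPC = 0.20

At Y = 1272: C = 384 + 0.92(1272) = 1554.24, APC = 1554.24/1272 = 1.222
At Y = 3772: C = 3854.24, APC = 3854.24/3772 = 1.022
Fall in APC = 1.222 − 1.022 = 0.20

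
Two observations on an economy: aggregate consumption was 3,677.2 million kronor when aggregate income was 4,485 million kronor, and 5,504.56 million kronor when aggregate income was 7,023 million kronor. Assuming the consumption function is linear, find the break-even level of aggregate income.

MPC = (5504.56 − 3677.2)/(7023 − 4485) = 1827.36/2538 = 0.72
a = 3677.2 − 0.72(4485) = 3677.2 − 3229.2 = 448
Break-even: Y = a/(1−MPC) = 448/0.28 = 1600

Y = 1600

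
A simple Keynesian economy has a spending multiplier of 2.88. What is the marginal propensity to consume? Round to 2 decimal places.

MPC = 0.65

k = 1/(1 − MPC), so 1 − MPC = 1/k = 1/2.88 = 0.3472
MPC = 1 − 0.3472 = 0.65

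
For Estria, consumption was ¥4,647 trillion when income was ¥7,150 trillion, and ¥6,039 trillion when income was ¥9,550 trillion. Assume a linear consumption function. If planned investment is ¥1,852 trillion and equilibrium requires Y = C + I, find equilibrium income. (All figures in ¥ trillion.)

Y = 5600

MPC = (6039 − 4647)/(9550 − 7150) = 1392/2400 = 0.58
a = 4647 − 0.58(7150) = 500
Equilibrium: Y = 500 + 0.58Y + 1852
0.42Y = 2352, so Y = 2352/0.42 = 5600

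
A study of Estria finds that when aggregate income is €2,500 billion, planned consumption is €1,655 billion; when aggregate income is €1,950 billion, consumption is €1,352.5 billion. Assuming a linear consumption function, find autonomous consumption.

MPC = ΔC/ΔY = (1655 − 1352.5)/(2500 − 1950) = 302.5/550 = 0.55
a = C − MPC·Y = 1352.5 − 0.55(1950) = 1352.5 − 1072.5 = 280

a = 280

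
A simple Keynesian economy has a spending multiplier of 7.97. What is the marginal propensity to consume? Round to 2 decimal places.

MPC = 0.87

k = 1/(1 − MPC), so 1 − MPC = 1/k = 1/7.97 = 0.1255
MPC = 1 − 0.1255 = 0.87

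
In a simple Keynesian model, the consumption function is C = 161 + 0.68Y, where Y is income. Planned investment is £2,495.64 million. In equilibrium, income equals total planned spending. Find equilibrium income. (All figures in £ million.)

Y = C + I = 161 + 0.68Y + 2495.64
Y − 0.68Y = 2656.64
0.32Y = 2656.64, so Y = 2656.64/0.32 = 8302

Y = 8302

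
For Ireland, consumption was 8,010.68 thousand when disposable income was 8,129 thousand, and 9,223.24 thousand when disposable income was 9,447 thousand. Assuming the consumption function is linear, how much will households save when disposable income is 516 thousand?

S = -490.72

MPC = (9223.24 − 8010.68)/(9447 − 8129) = 1212.56/1318 = 0.92
a = 8010.68 − 0.92(8129) = 8010.68 − 7478.68 = 532
C = 532 + 0.92(516) = 1006.72
S = 516 − 1006.72 = -490.72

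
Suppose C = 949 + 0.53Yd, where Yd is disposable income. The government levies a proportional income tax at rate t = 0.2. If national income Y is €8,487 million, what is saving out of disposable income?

S = 2242.112

Yd = (1 − 0.2)(8487) = 0.8(8487) = 6789.6
C = 949 + 0.53(6789.6) = 949 + 3598.488 = 4547.488
S = Yd − C = 6789.6 − 4547.488 = 2242.112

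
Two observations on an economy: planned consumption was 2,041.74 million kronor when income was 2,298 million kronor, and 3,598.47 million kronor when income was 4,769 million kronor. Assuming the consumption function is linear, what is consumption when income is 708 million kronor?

MPC = (3598.47 − 2041.74)/(4769 − 2298) = 1556.73/2471 = 0.63
a = 2041.74 − 0.63(2298) = 2041.74 − 1447.74 = 594
C = 594 + 0.63(708) = 594 + 446.04 = 1040.04

C = 1040.04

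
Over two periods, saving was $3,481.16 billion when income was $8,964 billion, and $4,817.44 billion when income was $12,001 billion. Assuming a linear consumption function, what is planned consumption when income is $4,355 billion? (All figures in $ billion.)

MPS = ΔS/ΔY = (4817.44 − 3481.16)/(12001 − 8964) = 1336.28/3037 = 0.44
MPC = 1 − MPS = 0.56
Autonomous saving = 3481.16 − 0.44(8964) = -463, so a = 463
C = 463 + 0.56(4355) = 463 + 2438.8 = 2901.8

C = 2901.8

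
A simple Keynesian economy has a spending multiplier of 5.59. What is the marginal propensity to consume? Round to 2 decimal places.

MPC = 0.82

k = 1/(1 − MPC), so 1 − MPC = 1/k = 1/5.59 = 0.1789
MPC = 1 − 0.1789 = 0.82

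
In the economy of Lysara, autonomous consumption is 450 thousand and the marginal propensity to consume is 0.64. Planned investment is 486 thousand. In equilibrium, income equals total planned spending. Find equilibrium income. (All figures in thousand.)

Y = 2600

Y = C + I = 450 + 0.64Y + 486
Y − 0.64Y = 936
0.36Y = 936, so Y = 936/0.36 = 2600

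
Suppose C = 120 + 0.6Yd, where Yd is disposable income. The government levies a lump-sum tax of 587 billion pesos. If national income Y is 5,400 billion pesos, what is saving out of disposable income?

Yd = Y − T = 5400 − 587 = 4813
C = 120 + 0.6(4813) = 120 + 2887.8 = 3007.8
S = Yd − C = 4813 − 3007.8 = 1805.2

S = 1805.2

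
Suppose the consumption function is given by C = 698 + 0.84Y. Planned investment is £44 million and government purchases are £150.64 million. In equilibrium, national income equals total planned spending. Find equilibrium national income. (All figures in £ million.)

Y = 5579

Y = C + I + G = 698 + 0.84Y + 44 + 150.64
Y − 0.84Y = 892.64
0.16Y = 892.64, so Y = 892.64/0.16 = 5579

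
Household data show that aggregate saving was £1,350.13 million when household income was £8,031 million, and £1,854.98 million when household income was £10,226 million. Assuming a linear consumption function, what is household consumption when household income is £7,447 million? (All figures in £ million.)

C = 6231.19

MPS = ΔS/ΔY = (1854.98 − 1350.13)/(10226 − 8031) = 504.85/2195 = 0.23
MPC = 1 − MPS = 0.77
Autonomous saving = 1350.13 − 0.23(8031) = -497, so a = 497
C = 497 + 0.77(7447) = 497 + 5734.19 = 6231.19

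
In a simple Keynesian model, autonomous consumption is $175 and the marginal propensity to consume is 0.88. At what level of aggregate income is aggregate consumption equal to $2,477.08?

175 + 0.88Y = 2477.08
0.88Y = 2302.08, so Y = 2302.08/0.88 = 2616

Y = 2616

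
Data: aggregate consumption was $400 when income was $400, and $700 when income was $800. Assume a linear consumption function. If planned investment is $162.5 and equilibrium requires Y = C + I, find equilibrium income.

Y = 1050

MPC = (700 − 400)/(800 − 400) = 300/400 = 0.75
a = 400 − 0.75(400) = 100
Equilibrium: Y = 100 + 0.75Y + 162.5
0.25Y = 262.5, so Y = 262.5/0.25 = 1050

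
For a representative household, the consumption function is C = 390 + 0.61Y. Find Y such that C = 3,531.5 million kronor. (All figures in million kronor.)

Y = 5150

390 + 0.61Y = 3531.5
0.61Y = 3141.5, so Y = 3141.5/0.61 = 5150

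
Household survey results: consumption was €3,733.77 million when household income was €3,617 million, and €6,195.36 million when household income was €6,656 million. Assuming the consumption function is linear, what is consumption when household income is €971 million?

MPC = (6195.36 − 3733.77)/(6656 − 3617) = 2461.59/3039 = 0.81
a = 3733.77 − 0.81(3617) = 3733.77 − 2929.77 = 804
C = 804 + 0.81(971) = 804 + 786.51 = 1590.51

C = 1590.51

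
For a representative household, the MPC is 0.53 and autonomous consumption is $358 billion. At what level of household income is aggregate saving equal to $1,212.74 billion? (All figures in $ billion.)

S = Y − C = -358 + 0.47Y
-358 + 0.47Y = 1212.74, so 0.47Y = 1570.74 and Y = 3342

Y = 3342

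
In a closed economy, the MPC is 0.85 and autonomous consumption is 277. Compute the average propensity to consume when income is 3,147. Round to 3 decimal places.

APC = 0.938

C = 277 + 0.85(3147) = 2951.95
APC = C/Y = 2951.95/3147 = 0.938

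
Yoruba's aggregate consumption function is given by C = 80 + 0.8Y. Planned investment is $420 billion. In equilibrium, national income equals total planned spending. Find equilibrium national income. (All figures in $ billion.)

Y = C + I = 80 + 0.8Y + 420
Y − 0.8Y = 500
0.2Y = 500, so Y = 500/0.2 = 2500

Y = 2500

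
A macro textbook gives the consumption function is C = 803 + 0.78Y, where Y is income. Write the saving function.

S = Y − C = Y − (803 + 0.78Y) = -803 + (1 − 0.78)Y

S = -803 + 0.22Y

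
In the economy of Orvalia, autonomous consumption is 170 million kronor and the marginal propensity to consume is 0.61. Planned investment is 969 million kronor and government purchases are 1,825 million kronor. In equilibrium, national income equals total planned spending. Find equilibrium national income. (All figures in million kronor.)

Y = C + I + G = 170 + 0.61Y + 969 + 1825
Y − 0.61Y = 2964
0.39Y = 2964, so Y = 2964/0.39 = 7600

Y = 7600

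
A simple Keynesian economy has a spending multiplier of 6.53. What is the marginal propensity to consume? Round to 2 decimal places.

MPC = 0.85

k = 1/(1 − MPC), so 1 − MPC = 1/k = 1/6.53 = 0.1531
MPC = 1 − 0.1531 = 0.85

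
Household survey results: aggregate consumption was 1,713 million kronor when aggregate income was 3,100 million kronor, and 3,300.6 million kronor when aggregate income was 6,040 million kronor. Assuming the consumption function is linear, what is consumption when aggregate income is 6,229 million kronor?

MPC = (3300.6 − 1713)/(6040 − 3100) = 1587.6/2940 = 0.54
a = 1713 − 0.54(3100) = 1713 − 1674 = 39
C = 39 + 0.54(6229) = 39 + 3363.66 = 3402.66

C = 3402.66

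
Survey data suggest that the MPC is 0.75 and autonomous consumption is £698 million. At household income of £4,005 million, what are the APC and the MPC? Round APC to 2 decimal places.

MPC = 0.75 (the slope of the consumption function)
C = 698 + 0.75(4005) = 3701.75, so APC = 3701.75/4005 = 0.92

APC = 0.92; MPC = 0.75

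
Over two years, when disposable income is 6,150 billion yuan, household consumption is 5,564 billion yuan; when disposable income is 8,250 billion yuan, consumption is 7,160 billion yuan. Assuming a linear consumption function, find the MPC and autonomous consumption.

MPC = ΔC/ΔY = (7160 − 5564)/(8250 − 6150) = 1596/2100 = 0.76
a = C − MPC·Y = 5564 − 0.76(6150) = 5564 − 4674 = 890

MPC = 0.76; a = 890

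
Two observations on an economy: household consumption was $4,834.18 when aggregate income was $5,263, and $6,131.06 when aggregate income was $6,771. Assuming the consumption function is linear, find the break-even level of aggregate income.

MPC = (6131.06 − 4834.18)/(6771 − 5263) = 1296.88/1508 = 0.86
a = 4834.18 − 0.86(5263) = 4834.18 − 4526.18 = 308
Break-even: Y = a/(1−MPC) = 308/0.14 = 2200

Y = 2200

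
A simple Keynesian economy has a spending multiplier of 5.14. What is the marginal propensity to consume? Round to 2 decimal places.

MPC = 0.81

k = 1/(1 − MPC), so 1 − MPC = 1/k = 1/5.14 = 0.1946
MPC = 1 − 0.1946 = 0.81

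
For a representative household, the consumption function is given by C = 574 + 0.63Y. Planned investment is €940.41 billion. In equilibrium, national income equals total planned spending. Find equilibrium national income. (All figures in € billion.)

Y = C + I = 574 + 0.63Y + 940.41
Y − 0.63Y = 1514.41
0.37Y = 1514.41, so Y = 1514.41/0.37 = 4093

Y = 4093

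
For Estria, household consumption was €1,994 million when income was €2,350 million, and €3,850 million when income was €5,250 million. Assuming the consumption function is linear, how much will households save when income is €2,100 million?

S = 266

MPC = (3850 − 1994)/(5250 − 2350) = 1856/2900 = 0.64
a = 1994 − 0.64(2350) = 1994 − 1504 = 490
C = 490 + 0.64(2100) = 1834
S = 2100 − 1834 = 266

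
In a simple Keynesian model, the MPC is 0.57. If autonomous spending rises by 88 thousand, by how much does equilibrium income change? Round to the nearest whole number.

The multiplier is 1/(1 − MPC) = 1/0.43.
ΔY = 88/0.43 = 204.65 ≈ 205

ΔY ≈ 205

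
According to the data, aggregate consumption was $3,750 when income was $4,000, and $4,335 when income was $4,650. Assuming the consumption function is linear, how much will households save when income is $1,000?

S = -50

MPC = (4335 − 3750)/(4650 − 4000) = 585/650 = 0.9
a = 3750 − 0.9(4000) = 3750 − 3600 = 150
C = 150 + 0.9(1000) = 1050
S = 1000 − 1050 = -50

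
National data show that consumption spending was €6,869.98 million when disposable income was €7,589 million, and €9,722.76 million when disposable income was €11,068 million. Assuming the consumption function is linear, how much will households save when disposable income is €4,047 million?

S = 81.46

MPC = (9722.76 − 6869.98)/(11068 − 7589) = 2852.78/3479 = 0.82
a = 6869.98 − 0.82(7589) = 6869.98 − 6222.98 = 647
C = 647 + 0.82(4047) = 3965.54
S = 4047 − 3965.54 = 81.46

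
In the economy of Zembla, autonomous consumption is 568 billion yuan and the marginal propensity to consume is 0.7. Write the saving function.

S = Y − C = Y − (568 + 0.7Y) = -568 + (1 − 0.7)Y

S = -568 + 0.3Y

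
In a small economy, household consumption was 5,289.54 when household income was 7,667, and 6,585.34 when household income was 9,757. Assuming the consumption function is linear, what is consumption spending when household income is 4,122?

MPC = (6585.34 − 5289.54)/(9757 − 7667) = 1295.8/2090 = 0.62
a = 5289.54 − 0.62(7667) = 5289.54 − 4753.54 = 536
C = 536 + 0.62(4122) = 536 + 2555.64 = 3091.64

C = 3091.64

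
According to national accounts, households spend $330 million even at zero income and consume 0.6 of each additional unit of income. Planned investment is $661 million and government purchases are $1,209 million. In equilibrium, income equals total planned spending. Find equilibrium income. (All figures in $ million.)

Y = C + I + G = 330 + 0.6Y + 661 + 1209
Y − 0.6Y = 2200
0.4Y = 2200, so Y = 2200/0.4 = 5500

Y = 5500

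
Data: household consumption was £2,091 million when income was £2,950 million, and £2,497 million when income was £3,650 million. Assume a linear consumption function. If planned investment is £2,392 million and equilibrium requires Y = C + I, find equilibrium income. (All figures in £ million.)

MPC = (2497 − 2091)/(3650 − 2950) = 406/700 = 0.58
a = 2091 − 0.58(2950) = 380
Equilibrium: Y = 380 + 0.58Y + 2392
0.42Y = 2772, so Y = 2772/0.42 = 6600

Y = 6600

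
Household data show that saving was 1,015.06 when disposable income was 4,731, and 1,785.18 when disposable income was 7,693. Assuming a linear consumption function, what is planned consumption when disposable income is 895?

C = 877.3

MPS = ΔS/ΔY = (1785.18 − 1015.06)/(7693 − 4731) = 770.12/2962 = 0.26
MPC = 1 − MPS = 0.74
Autonomous saving = 1015.06 − 0.26(4731) = -215, so a = 215
C = 215 + 0.74(895) = 215 + 662.3 = 877.3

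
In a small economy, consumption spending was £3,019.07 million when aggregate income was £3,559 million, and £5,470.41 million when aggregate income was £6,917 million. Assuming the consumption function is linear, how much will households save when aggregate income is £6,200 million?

MPC = (5470.41 − 3019.07)/(6917 − 3559) = 2451.34/3358 = 0.73
a = 3019.07 − 0.73(3559) = 3019.07 − 2598.07 = 421
C = 421 + 0.73(6200) = 4947
S = 6200 − 4947 = 1253

S = 1253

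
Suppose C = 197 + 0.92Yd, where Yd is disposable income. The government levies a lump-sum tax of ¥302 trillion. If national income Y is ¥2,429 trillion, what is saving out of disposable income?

S = -26.84

Yd = Y − T = 2429 − 302 = 2127
C = 197 + 0.92(2127) = 197 + 1956.84 = 2153.84
S = Yd − C = 2127 − 2153.84 = -26.84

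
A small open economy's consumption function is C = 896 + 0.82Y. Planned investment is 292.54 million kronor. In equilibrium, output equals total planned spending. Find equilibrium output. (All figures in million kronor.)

Y = C + I = 896 + 0.82Y + 292.54
Y − 0.82Y = 1188.54
0.18Y = 1188.54, so Y = 1188.54/0.18 = 6603

Y = 6603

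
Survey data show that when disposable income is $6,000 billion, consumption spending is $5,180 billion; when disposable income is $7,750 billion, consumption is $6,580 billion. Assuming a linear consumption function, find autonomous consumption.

MPC = ΔC/ΔY = (6580 − 5180)/(7750 − 6000) = 1400/1750 = 0.8
a = C − MPC·Y = 5180 − 0.8(6000) = 5180 − 4800 = 380

a = 380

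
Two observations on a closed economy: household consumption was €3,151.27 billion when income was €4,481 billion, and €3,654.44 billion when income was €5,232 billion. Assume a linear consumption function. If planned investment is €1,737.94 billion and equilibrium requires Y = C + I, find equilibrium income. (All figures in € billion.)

MPC = (3654.44 − 3151.27)/(5232 − 4481) = 503.17/751 = 0.67
a = 3151.27 − 0.67(4481) = 149
Equilibrium: Y = 149 + 0.67Y + 1737.94
0.33Y = 1886.94, so Y = 1886.94/0.33 = 5718

Y = 5718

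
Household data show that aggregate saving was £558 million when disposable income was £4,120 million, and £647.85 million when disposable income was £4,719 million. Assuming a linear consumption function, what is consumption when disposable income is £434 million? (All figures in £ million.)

MPS = ΔS/ΔY = (647.85 − 558)/(4719 − 4120) = 89.85/599 = 0.15
MPC = 1 − MPS = 0.85
Autonomous saving = 558 − 0.15(4120) = -60, so a = 60
C = 60 + 0.85(434) = 60 + 368.9 = 428.9

C = 428.9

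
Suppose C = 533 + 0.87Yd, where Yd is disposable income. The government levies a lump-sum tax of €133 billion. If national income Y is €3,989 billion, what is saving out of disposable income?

S = -31.72

Yd = Y − T = 3989 − 133 = 3856
C = 533 + 0.87(3856) = 533 + 3354.72 = 3887.72
S = Yd − C = 3856 − 3887.72 = -31.72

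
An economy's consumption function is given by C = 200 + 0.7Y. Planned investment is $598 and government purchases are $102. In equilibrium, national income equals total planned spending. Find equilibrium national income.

Y = 3000

Y = C + I + G = 200 + 0.7Y + 598 + 102
Y − 0.7Y = 900
0.3Y = 900, so Y = 900/0.3 = 3000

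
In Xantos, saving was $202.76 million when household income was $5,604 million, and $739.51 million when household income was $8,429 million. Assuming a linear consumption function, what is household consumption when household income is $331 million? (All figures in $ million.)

C = 1130.11

MPS = ΔS/ΔY = (739.51 − 202.76)/(8429 − 5604) = 536.75/2825 = 0.19
MPC = 1 − MPS = 0.81
Autonomous saving = 202.76 − 0.19(5604) = -862, so a = 862
C = 862 + 0.81(331) = 862 + 268.11 = 1130.11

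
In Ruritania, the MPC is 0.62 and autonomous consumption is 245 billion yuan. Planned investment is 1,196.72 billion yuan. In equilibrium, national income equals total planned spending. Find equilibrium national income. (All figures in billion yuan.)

Y = 3794

Y = C + I = 245 + 0.62Y + 1196.72
Y − 0.62Y = 1441.72
0.38Y = 1441.72, so Y = 1441.72/0.38 = 3794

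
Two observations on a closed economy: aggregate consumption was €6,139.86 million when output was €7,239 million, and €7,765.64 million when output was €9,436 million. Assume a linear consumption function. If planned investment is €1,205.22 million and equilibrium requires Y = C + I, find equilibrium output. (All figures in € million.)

Y = 7647

MPC = (7765.64 − 6139.86)/(9436 − 7239) = 1625.78/2197 = 0.74
a = 6139.86 − 0.74(7239) = 783
Equilibrium: Y = 783 + 0.74Y + 1205.22
0.26Y = 1988.22, so Y = 1988.22/0.26 = 7647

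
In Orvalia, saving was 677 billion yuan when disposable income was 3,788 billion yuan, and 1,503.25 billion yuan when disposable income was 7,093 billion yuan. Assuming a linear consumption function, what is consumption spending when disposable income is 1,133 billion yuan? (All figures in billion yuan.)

C = 1119.75

MPS = ΔS/ΔY = (1503.25 − 677)/(7093 − 3788) = 826.25/3305 = 0.25
MPC = 1 − MPS = 0.75
Autonomous saving = 677 − 0.25(3788) = -270, so a = 270
C = 270 + 0.75(1133) = 270 + 849.75 = 1119.75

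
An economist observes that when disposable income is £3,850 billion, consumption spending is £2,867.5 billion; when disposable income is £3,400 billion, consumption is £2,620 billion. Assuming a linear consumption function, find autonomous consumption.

a = 750

MPC = ΔC/ΔY = (2867.5 − 2620)/(3850 − 3400) = 247.5/450 = 0.55
a = C − MPC·Y = 2620 − 0.55(3400) = 2620 − 1870 = 750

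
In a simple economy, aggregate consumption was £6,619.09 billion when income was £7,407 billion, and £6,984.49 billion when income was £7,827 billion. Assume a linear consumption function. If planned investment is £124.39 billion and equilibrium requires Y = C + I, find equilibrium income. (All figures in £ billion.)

Y = 2303

MPC = (6984.49 − 6619.09)/(7827 − 7407) = 365.4/420 = 0.87
a = 6619.09 − 0.87(7407) = 175
Equilibrium: Y = 175 + 0.87Y + 124.39
0.13Y = 299.39, so Y = 299.39/0.13 = 2303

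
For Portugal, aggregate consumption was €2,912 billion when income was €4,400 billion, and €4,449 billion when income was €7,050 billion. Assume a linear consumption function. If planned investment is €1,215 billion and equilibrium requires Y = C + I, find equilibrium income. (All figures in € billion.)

Y = 3750

MPC = (4449 − 2912)/(7050 − 4400) = 1537/2650 = 0.58
a = 2912 − 0.58(4400) = 360
Equilibrium: Y = 360 + 0.58Y + 1215
0.42Y = 1575, so Y = 1575/0.42 = 3750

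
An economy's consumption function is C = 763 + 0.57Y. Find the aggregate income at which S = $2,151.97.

S = Y − C = -763 + 0.43Y
-763 + 0.43Y = 2151.97, so 0.43Y = 2914.97 and Y = 6779

Y = 6779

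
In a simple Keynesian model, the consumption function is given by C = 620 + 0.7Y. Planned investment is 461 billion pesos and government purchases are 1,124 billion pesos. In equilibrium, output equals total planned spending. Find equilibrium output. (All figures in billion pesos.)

Y = 7350

Y = C + I + G = 620 + 0.7Y + 461 + 1124
Y − 0.7Y = 2205
0.3Y = 2205, so Y = 2205/0.3 = 7350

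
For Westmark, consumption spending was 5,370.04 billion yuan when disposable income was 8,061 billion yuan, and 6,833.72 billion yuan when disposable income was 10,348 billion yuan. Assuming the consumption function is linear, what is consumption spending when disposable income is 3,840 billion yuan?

MPC = (6833.72 − 5370.04)/(10348 − 8061) = 1463.68/2287 = 0.64
a = 5370.04 − 0.64(8061) = 5370.04 − 5159.04 = 211
C = 211 + 0.64(3840) = 211 + 2457.6 = 2668.6

C = 2668.6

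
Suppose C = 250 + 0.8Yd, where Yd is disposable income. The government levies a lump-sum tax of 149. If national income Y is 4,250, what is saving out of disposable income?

Yd = Y − T = 4250 − 149 = 4101
C = 250 + 0.8(4101) = 250 + 3280.8 = 3530.8
S = Yd − C = 4101 − 3530.8 = 570.2

S = 570.2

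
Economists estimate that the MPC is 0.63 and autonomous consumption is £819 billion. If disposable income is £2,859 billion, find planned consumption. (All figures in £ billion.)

C = 2620.17

C = 819 + 0.63(2859) = 819 + 1801.17 = 2620.17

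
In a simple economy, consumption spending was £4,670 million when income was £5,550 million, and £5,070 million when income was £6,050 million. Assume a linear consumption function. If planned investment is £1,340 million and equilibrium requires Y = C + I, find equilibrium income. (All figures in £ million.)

MPC = (5070 − 4670)/(6050 − 5550) = 400/500 = 0.8
a = 4670 − 0.8(5550) = 230
Equilibrium: Y = 230 + 0.8Y + 1340
0.2Y = 1570, so Y = 1570/0.2 = 7850

Y = 7850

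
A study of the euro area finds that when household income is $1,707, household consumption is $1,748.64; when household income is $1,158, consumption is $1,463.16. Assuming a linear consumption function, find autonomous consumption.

MPC = ΔC/ΔY = (1748.64 − 1463.16)/(1707 − 1158) = 285.48/549 = 0.52
a = C − MPC·Y = 1463.16 − 0.52(1158) = 1463.16 − 602.16 = 861

a = 861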